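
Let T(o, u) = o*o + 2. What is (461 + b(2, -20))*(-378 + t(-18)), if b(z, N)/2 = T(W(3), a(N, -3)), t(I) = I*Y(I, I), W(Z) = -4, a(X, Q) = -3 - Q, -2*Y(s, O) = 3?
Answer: -174447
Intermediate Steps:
Y(s, O) = -3/2 (Y(s, O) = -½*3 = -3/2)
T(o, u) = 2 + o² (T(o, u) = o² + 2 = 2 + o²)
t(I) = -3*I/2 (t(I) = I*(-3/2) = -3*I/2)
b(z, N) = 36 (b(z, N) = 2*(2 + (-4)²) = 2*(2 + 16) = 2*18 = 36)
(461 + b(2, -20))*(-378 + t(-18)) = (461 + 36)*(-378 - 3/2*(-18)) = 497*(-378 + 27) = 497*(-351) = -174447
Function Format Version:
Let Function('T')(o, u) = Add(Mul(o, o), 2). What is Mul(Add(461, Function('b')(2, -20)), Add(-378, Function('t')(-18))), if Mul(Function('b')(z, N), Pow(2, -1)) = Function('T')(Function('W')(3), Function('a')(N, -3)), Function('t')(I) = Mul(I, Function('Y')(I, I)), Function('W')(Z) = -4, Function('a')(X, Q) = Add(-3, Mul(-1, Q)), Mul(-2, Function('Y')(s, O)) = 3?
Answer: -174447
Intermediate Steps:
Function('Y')(s, O) = Rational(-3, 2) (Function('Y')(s, O) = Mul(Rational(-1, 2), 3) = Rational(-3, 2))
Function('T')(o, u) = Add(2, Pow(o, 2)) (Function('T')(o, u) = Add(Pow(o, 2), 2) = Add(2, Pow(o, 2)))
Function('t')(I) = Mul(Rational(-3, 2), I) (Function('t')(I) = Mul(I, Rational(-3, 2)) = Mul(Rational(-3, 2), I))
Function('b')(z, N) = 36 (Function('b')(z, N) = Mul(2, Add(2, Pow(-4, 2))) = Mul(2, Add(2, 16)) = Mul(2, 18) = 36)
Mul(Add(461, Function('b')(2, -20)), Add(-378, Function('t')(-18))) = Mul(Add(461, 36), Add(-378, Mul(Rational(-3, 2), -18))) = Mul(497, Add(-378, 27)) = Mul(497, -351) = -174447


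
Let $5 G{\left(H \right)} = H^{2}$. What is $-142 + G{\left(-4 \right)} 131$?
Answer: $\frac{1386}{5} \approx 277.2$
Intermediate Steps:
$G{\left(H \right)} = \frac{H^{2}}{5}$
$-142 + G{\left(-4 \right)} 131 = -142 + \frac{\left(-4\right)^{2}}{5} \cdot 131 = -142 + \frac{1}{5} \cdot 16 \cdot 131 = -142 + \frac{16}{5} \cdot 131 = -142 + \frac{2096}{5} = \frac{1386}{5}$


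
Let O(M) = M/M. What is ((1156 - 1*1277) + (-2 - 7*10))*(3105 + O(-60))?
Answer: -599458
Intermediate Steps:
O(M) = 1
((1156 - 1*1277) + (-2 - 7*10))*(3105 + O(-60)) = ((1156 - 1*1277) + (-2 - 7*10))*(3105 + 1) = ((1156 - 1277) + (-2 - 70))*3106 = (-121 - 72)*3106 = -193*3106 = -599458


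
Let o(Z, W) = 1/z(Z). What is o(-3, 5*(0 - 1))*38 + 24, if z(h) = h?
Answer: 34/3 ≈ 11.333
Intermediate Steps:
o(Z, W) = 1/Z
o(-3, 5*(0 - 1))*38 + 24 = 38/(-3) + 24 = -1/3*38 + 24 = -38/3 + 24 = 34/3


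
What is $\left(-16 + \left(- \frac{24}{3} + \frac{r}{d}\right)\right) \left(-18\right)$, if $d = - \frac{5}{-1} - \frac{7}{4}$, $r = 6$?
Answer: $\frac{5184}{13} \approx 398.77$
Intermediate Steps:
$d = \frac{13}{4}$ ($d = \left(-5\right) \left(-1\right) - \frac{7}{4} = 5 - \frac{7}{4} = \frac{13}{4} \approx 3.25$)
$\left(-16 + \left(- \frac{24}{3} + \frac{r}{d}\right)\right) \left(-18\right) = \left(-16 + \left(- \frac{24}{3} + \frac{6}{\frac{13}{4}}\right)\right) \left(-18\right) = \left(-16 + \left(\left(-24\right) \frac{1}{3} + 6 \cdot \frac{4}{13}\right)\right) \left(-18\right) = \left(-16 + \left(-8 + \frac{24}{13}\right)\right) \left(-18\right) = \left(-16 - \frac{80}{13}\right) \left(-18\right) = \left(- \frac{288}{13}\right) \left(-18\right) = \frac{5184}{13}$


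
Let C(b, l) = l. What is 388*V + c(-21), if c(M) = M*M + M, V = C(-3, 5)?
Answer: 2360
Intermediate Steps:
V = 5
c(M) = M + M**2 (c(M) = M**2 + M = M + M**2)
388*V + c(-21) = 388*5 - 21*(1 - 21) = 1940 - 21*(-20) = 1940 + 420 = 2360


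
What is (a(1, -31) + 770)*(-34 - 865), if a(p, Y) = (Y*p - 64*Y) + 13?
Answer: -2459664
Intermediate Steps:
a(p, Y) = 13 - 64*Y + Y*p (a(p, Y) = (-64*Y + Y*p) + 13 = 13 - 64*Y + Y*p)
(a(1, -31) + 770)*(-34 - 865) = ((13 - 64*(-31) - 31*1) + 770)*(-34 - 865) = ((13 + 1984 - 31) + 770)*(-899) = (1966 + 770)*(-899) = 2736*(-899) = -2459664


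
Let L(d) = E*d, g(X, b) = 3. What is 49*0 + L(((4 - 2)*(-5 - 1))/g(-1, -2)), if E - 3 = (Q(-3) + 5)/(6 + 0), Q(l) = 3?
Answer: -52/3 ≈ -17.333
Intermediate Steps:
E = 13/3 (E = 3 + (3 + 5)/(6 + 0) = 3 + 8/6 = 3 + 8*(⅙) = 3 + 4/3 = 13/3 ≈ 4.3333)
L(d) = 13*d/3
49*0 + L(((4 - 2)*(-5 - 1))/g(-1, -2)) = 49*0 + 13*(((4 - 2)*(-5 - 1))/3)/3 = 0 + 13*((2*(-6))*(⅓))/3 = 0 + 13*(-12*⅓)/3 = 0 + (13/3)*(-4) = 0 - 52/3 = -52/3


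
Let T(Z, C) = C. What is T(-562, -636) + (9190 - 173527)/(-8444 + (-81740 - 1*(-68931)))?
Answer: -13352571/21253 ≈ -628.27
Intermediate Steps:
T(-562, -636) + (9190 - 173527)/(-8444 + (-81740 - 1*(-68931))) = -636 + (9190 - 173527)/(-8444 + (-81740 - 1*(-68931))) = -636 - 164337/(-8444 + (-81740 + 68931)) = -636 - 164337/(-8444 - 12809) = -636 - 164337/(-21253) = -636 - 164337*(-1/21253) = -636 + 164337/21253 = -13352571/21253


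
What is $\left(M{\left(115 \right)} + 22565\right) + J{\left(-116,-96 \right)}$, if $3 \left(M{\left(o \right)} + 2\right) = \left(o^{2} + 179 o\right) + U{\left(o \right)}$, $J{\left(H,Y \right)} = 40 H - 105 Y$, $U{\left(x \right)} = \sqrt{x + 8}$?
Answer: $39273 + \frac{\sqrt{123}}{3} \approx 39277.0$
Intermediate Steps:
$U{\left(x \right)} = \sqrt{8 + x}$
$J{\left(H,Y \right)} = - 105 Y + 40 H$
$M{\left(o \right)} = -2 + \frac{o^{2}}{3} + \frac{\sqrt{8 + o}}{3} + \frac{179 o}{3}$ ($M{\left(o \right)} = -2 + \frac{\left(o^{2} + 179 o\right) + \sqrt{8 + o}}{3} = -2 + \frac{o^{2} + \sqrt{8 + o} + 179 o}{3} = -2 + \left(\frac{o^{2}}{3} + \frac{\sqrt{8 + o}}{3} + \frac{179 o}{3}\right) = -2 + \frac{o^{2}}{3} + \frac{\sqrt{8 + o}}{3} + \frac{179 o}{3}$)
$\left(M{\left(115 \right)} + 22565\right) + J{\left(-116,-96 \right)} = \left(\left(-2 + \frac{115^{2}}{3} + \frac{\sqrt{8 + 115}}{3} + \frac{179}{3} \cdot 115\right) + 22565\right) + \left(\left(-105\right) \left(-96\right) + 40 \left(-116\right)\right) = \left(\left(-2 + \frac{1}{3} \cdot 13225 + \frac{\sqrt{123}}{3} + \frac{20585}{3}\right) + 22565\right) + \left(10080 - 4640\right) = \left(\left(-2 + \frac{13225}{3} + \frac{\sqrt{123}}{3} + \frac{20585}{3}\right) + 22565\right) + 5440 = \left(\left(11268 + \frac{\sqrt{123}}{3}\right) + 22565\right) + 5440 = \left(33833 + \frac{\sqrt{123}}{3}\right) + 5440 = 39273 + \frac{\sqrt{123}}{3}$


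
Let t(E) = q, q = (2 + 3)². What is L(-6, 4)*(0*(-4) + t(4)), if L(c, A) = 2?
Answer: 50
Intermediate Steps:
q = 25 (q = 5² = 25)
t(E) = 25
L(-6, 4)*(0*(-4) + t(4)) = 2*(0*(-4) + 25) = 2*(0 + 25) = 2*25 = 50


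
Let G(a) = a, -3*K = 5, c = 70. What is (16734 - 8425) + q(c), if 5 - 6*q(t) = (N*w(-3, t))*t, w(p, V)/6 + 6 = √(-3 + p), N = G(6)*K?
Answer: 24659/6 + 700*I*√6 ≈ 4109.8 + 1714.6*I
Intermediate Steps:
K = -5/3 (K = -⅓*5 = -5/3 ≈ -1.6667)
N = -10 (N = 6*(-5/3) = -10)
w(p, V) = -36 + 6*√(-3 + p)
q(t) = ⅚ - t*(360 - 60*I*√6)/6 (q(t) = ⅚ - (-10*(-36 + 6*√(-3 - 3)))*t/6 = ⅚ - (-10*(-36 + 6*√(-6)))*t/6 = ⅚ - (-10*(-36 + 6*(I*√6)))*t/6 = ⅚ - (-10*(-36 + 6*I*√6))*t/6 = ⅚ - (360 - 60*I*√6)*t/6 = ⅚ - t*(360 - 60*I*√6)/6)
(16734 - 8425) + q(c) = (16734 - 8425) + (⅚ - 10*70*(6 - I*√6)) = 8309 + (⅚ + (-4200 + 700*I*√6)) = 8309 + (-25195/6 + 700*I*√6) = 24659/6 + 700*I*√6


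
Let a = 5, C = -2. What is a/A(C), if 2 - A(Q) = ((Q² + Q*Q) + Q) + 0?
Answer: -5/4 ≈ -1.2500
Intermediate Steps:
A(Q) = 2 - Q - 2*Q² (A(Q) = 2 - (((Q² + Q*Q) + Q) + 0) = 2 - (((Q² + Q²) + Q) + 0) = 2 - ((2*Q² + Q) + 0) = 2 - ((Q + 2*Q²) + 0) = 2 - (Q + 2*Q²) = 2 + (-Q - 2*Q²) = 2 - Q - 2*Q²)
a/A(C) = 5/(2 - 1*(-2) - 2*(-2)²) = 5/(2 + 2 - 2*4) = 5/(2 + 2 - 8) = 5/(-4) = -¼*5 = -5/4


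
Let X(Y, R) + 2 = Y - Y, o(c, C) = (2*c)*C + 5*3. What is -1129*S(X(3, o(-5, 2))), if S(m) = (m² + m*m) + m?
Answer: -6774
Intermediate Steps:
o(c, C) = 15 + 2*C*c (o(c, C) = 2*C*c + 15 = 15 + 2*C*c)
X(Y, R) = -2 (X(Y, R) = -2 + (Y - Y) = -2 + 0 = -2)
S(m) = m + 2*m² (S(m) = (m² + m²) + m = 2*m² + m = m + 2*m²)
-1129*S(X(3, o(-5, 2))) = -(-2258)*(1 + 2*(-2)) = -(-2258)*(1 - 4) = -(-2258)*(-3) = -1129*6 = -6774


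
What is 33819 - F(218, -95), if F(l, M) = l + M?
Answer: 33696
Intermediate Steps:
F(l, M) = M + l
33819 - F(218, -95) = 33819 - (-95 + 218) = 33819 - 1*123 = 33819 - 123 = 33696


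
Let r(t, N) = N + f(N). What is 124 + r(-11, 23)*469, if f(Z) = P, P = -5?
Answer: 8566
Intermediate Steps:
f(Z) = -5
r(t, N) = -5 + N (r(t, N) = N - 5 = -5 + N)
124 + r(-11, 23)*469 = 124 + (-5 + 23)*469 = 124 + 18*469 = 124 + 8442 = 8566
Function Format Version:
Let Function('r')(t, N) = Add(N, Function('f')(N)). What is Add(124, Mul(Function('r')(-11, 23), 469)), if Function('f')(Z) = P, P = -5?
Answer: 8566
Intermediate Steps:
Function('f')(Z) = -5
Function('r')(t, N) = Add(-5, N) (Function('r')(t, N) = Add(N, -5) = Add(-5, N))
Add(124, Mul(Function('r')(-11, 23), 469)) = Add(124, Mul(Add(-5, 23), 469)) = Add(124, Mul(18, 469)) = Add(124, 8442) = 8566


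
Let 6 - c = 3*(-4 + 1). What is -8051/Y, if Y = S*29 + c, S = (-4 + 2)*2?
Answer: 8051/101 ≈ 79.713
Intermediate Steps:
S = -4 (S = -2*2 = -4)
c = 15 (c = 6 - 3*(-4 + 1) = 6 - 3*(-3) = 6 - 1*(-9) = 6 + 9 = 15)
Y = -101 (Y = -4*29 + 15 = -116 + 15 = -101)
-8051/Y = -8051/(-101) = -8051*(-1/101) = 8051/101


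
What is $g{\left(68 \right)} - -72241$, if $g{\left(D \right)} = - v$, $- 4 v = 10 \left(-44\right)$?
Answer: $72131$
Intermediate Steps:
$v = 110$ ($v = - \frac{10 \left(-44\right)}{4} = \left(- \frac{1}{4}\right) \left(-440\right) = 110$)
$g{\left(D \right)} = -110$ ($g{\left(D \right)} = \left(-1\right) 110 = -110$)
$g{\left(68 \right)} - -72241 = -110 - -72241 = -110 + 72241 = 72131$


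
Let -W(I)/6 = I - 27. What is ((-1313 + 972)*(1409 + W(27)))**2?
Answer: 230850459961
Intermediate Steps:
W(I) = 162 - 6*I (W(I) = -6*(I - 27) = -6*(-27 + I) = 162 - 6*I)
((-1313 + 972)*(1409 + W(27)))**2 = ((-1313 + 972)*(1409 + (162 - 6*27)))**2 = (-341*(1409 + (162 - 162)))**2 = (-341*(1409 + 0))**2 = (-341*1409)**2 = (-480469)**2 = 230850459961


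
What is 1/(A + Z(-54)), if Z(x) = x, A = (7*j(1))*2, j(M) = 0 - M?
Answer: -1/68 ≈ -0.014706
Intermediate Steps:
j(M) = -M
A = -14 (A = (7*(-1*1))*2 = (7*(-1))*2 = -7*2 = -14)
1/(A + Z(-54)) = 1/(-14 - 54) = 1/(-68) = -1/68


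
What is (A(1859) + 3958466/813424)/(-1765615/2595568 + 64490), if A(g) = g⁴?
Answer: 315193291433058818726358/1701951587437499 ≈ 1.8520e+8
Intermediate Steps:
(A(1859) + 3958466/813424)/(-1765615/2595568 + 64490) = (1859⁴ + 3958466/813424)/(-1765615/2595568 + 64490) = (11943113486161 + 3958466*(1/813424))/(-1765615*1/2595568 + 64490) = (11943113486161 + 1979233/406712)/(-1765615/2595568 + 64490) = 4857407572185491865/(406712*(167386414705/2595568)) = (4857407572185491865/406712)*(2595568/167386414705) = 315193291433058818726358/1701951587437499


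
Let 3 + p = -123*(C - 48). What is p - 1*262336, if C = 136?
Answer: -273163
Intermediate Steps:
p = -10827 (p = -3 - 123*(136 - 48) = -3 - 123*88 = -3 - 10824 = -10827)
p - 1*262336 = -10827 - 1*262336 = -10827 - 262336 = -273163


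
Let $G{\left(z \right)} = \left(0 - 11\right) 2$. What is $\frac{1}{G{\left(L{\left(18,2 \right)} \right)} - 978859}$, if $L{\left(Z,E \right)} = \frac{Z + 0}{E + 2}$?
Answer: $- \frac{1}{978881} \approx -1.0216 \cdot 10^{-6}$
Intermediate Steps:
$L{\left(Z,E \right)} = \frac{Z}{2 + E}$
$G{\left(z \right)} = -22$ ($G{\left(z \right)} = \left(-11\right) 2 = -22$)
$\frac{1}{G{\left(L{\left(18,2 \right)} \right)} - 978859} = \frac{1}{-22 - 978859} = \frac{1}{-978881} = - \frac{1}{978881}$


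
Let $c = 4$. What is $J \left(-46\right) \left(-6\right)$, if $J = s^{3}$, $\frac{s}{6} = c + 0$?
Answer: $3815424$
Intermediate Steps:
$s = 24$ ($s = 6 \left(4 + 0\right) = 6 \cdot 4 = 24$)
$J = 13824$ ($J = 24^{3} = 13824$)
$J \left(-46\right) \left(-6\right) = 13824 \left(-46\right) \left(-6\right) = \left(-635904\right) \left(-6\right) = 3815424$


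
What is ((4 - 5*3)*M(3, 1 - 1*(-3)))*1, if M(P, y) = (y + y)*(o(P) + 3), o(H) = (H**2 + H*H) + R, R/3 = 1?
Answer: -2112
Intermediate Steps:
R = 3 (R = 3*1 = 3)
o(H) = 3 + 2*H**2 (o(H) = (H**2 + H*H) + 3 = (H**2 + H**2) + 3 = 2*H**2 + 3 = 3 + 2*H**2)
M(P, y) = 2*y*(6 + 2*P**2) (M(P, y) = (y + y)*((3 + 2*P**2) + 3) = (2*y)*(6 + 2*P**2) = 2*y*(6 + 2*P**2))
((4 - 5*3)*M(3, 1 - 1*(-3)))*1 = ((4 - 5*3)*(4*(1 - 1*(-3))*(3 + 3**2)))*1 = ((4 - 15)*(4*(1 + 3)*(3 + 9)))*1 = -44*4*12*1 = -11*192*1 = -2112*1 = -2112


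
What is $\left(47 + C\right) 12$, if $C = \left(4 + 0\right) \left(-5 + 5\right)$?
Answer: $564$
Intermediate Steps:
$C = 0$ ($C = 4 \cdot 0 = 0$)
$\left(47 + C\right) 12 = \left(47 + 0\right) 12 = 47 \cdot 12 = 564$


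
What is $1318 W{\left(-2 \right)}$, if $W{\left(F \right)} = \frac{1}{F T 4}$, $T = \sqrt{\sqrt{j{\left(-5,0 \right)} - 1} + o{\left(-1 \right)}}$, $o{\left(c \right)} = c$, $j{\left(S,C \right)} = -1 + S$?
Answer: $- \frac{659}{4 \sqrt{-1 + i \sqrt{7}}} \approx -55.693 + 80.589 i$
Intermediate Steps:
$T = \sqrt{-1 + i \sqrt{7}}$ ($T = \sqrt{\sqrt{\left(-1 - 5\right) - 1} - 1} = \sqrt{\sqrt{-6 - 1} - 1} = \sqrt{\sqrt{-7} - 1} = \sqrt{i \sqrt{7} - 1} = \sqrt{-1 + i \sqrt{7}} \approx 0.95615 + 1.3836 i$)
$W{\left(F \right)} = \frac{1}{4 F \sqrt{-1 + i \sqrt{7}}}$ ($W{\left(F \right)} = \frac{1}{F \sqrt{-1 + i \sqrt{7}} \cdot 4} = \frac{1}{4 F \sqrt{-1 + i \sqrt{7}}}$)
$1318 W{\left(-2 \right)} = 1318 \frac{1}{4 \left(-2\right) \sqrt{-1 + i \sqrt{7}}} = 1318 \cdot \frac{1}{4} \left(- \frac{1}{2}\right) \frac{1}{\sqrt{-1 + i \sqrt{7}}} = 1318 \left(- \frac{1}{8 \sqrt{-1 + i \sqrt{7}}}\right) = - \frac{659}{4 \sqrt{-1 + i \sqrt{7}}}$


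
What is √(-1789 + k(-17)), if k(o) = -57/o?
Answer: 2*I*√129013/17 ≈ 42.257*I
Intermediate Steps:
√(-1789 + k(-17)) = √(-1789 - 57/(-17)) = √(-1789 - 57*(-1/17)) = √(-1789 + 57/17) = √(-30356/17) = 2*I*√129013/17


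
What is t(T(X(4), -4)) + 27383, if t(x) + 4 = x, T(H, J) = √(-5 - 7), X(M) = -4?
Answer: 27379 + 2*I*√3 ≈ 27379.0 + 3.4641*I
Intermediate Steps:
T(H, J) = 2*I*√3 (T(H, J) = √(-12) = 2*I*√3)
t(x) = -4 + x
t(T(X(4), -4)) + 27383 = (-4 + 2*I*√3) + 27383 = 27379 + 2*I*√3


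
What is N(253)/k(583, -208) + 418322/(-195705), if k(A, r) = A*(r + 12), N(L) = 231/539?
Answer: -334606315187/156539732580 ≈ -2.1375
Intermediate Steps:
N(L) = 3/7 (N(L) = 231*(1/539) = 3/7)
k(A, r) = A*(12 + r)
N(253)/k(583, -208) + 418322/(-195705) = 3/(7*((583*(12 - 208)))) + 418322/(-195705) = 3/(7*((583*(-196)))) + 418322*(-1/195705) = (3/7)/(-114268) - 418322/195705 = (3/7)*(-1/114268) - 418322/195705 = -3/799876 - 418322/195705 = -334606315187/156539732580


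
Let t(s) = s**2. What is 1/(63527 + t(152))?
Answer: 1/86631 ≈ 1.1543e-5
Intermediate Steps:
1/(63527 + t(152)) = 1/(63527 + 152**2) = 1/(63527 + 23104) = 1/86631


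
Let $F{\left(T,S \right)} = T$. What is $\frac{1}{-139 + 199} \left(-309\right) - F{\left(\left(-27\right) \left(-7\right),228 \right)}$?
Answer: $- \frac{3883}{20} \approx -194.15$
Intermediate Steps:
$\frac{1}{-139 + 199} \left(-309\right) - F{\left(\left(-27\right) \left(-7\right),228 \right)} = \frac{1}{-139 + 199} \left(-309\right) - \left(-27\right) \left(-7\right) = \frac{1}{60} \left(-309\right) - 189 = - \frac{103}{20} - 189 = - \frac{3883}{20}$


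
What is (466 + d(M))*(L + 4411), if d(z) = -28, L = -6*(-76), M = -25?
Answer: 2131746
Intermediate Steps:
L = 456
(466 + d(M))*(L + 4411) = (466 - 28)*(456 + 4411) = 438*4867 = 2131746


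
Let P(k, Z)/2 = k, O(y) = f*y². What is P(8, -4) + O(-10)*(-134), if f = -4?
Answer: 53616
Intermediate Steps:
O(y) = -4*y²
P(k, Z) = 2*k
P(8, -4) + O(-10)*(-134) = 2*8 - 4*(-10)²*(-134) = 16 - 4*100*(-134) = 16 - 400*(-134) = 16 + 53600 = 53616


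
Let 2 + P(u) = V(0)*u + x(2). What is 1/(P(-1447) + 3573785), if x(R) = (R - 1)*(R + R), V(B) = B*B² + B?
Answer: 1/3573787 ≈ 2.7982e-7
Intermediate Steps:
V(B) = B + B³ (V(B) = B³ + B = B + B³)
x(R) = 2*R*(-1 + R) (x(R) = (-1 + R)*(2*R) = 2*R*(-1 + R))
P(u) = 2 (P(u) = -2 + ((0 + 0³)*u + 2*2*(-1 + 2)) = -2 + ((0 + 0)*u + 2*2*1) = -2 + (0*u + 4) = -2 + (0 + 4) = -2 + 4 = 2)
1/(P(-1447) + 3573785) = 1/(2 + 3573785) = 1/3573787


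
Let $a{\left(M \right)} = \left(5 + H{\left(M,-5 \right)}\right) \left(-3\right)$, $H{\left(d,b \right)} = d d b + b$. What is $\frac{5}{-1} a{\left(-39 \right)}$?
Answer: $-114075$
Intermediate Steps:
$H{\left(d,b \right)} = b + b d^{2}$ ($H{\left(d,b \right)} = d^{2} b + b = b d^{2} + b = b + b d^{2}$)
$a{\left(M \right)} = 15 M^{2}$ ($a{\left(M \right)} = \left(5 - 5 \left(1 + M^{2}\right)\right) \left(-3\right) = \left(5 - \left(5 + 5 M^{2}\right)\right) \left(-3\right) = - 5 M^{2} \left(-3\right) = 15 M^{2}$)
$\frac{5}{-1} a{\left(-39 \right)} = \frac{5}{-1} \cdot 15 \left(-39\right)^{2} = 5 \left(-1\right) 15 \cdot 1521 = \left(-5\right) 22815 = -114075$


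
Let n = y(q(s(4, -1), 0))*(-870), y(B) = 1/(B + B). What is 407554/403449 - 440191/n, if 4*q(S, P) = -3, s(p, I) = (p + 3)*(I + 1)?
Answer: -6115801291/8068980 ≈ -757.94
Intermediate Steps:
s(p, I) = (1 + I)*(3 + p) (s(p, I) = (3 + p)*(1 + I) = (1 + I)*(3 + p))
q(S, P) = -¾ (q(S, P) = (¼)*(-3) = -¾)
y(B) = 1/(2*B)
n = 580 (n = (1/(2*(-¾)))*(-870) = ((½)*(-4/3))*(-870) = -⅔*(-870) = 580)
407554/403449 - 440191/n = 407554/403449 - 440191/580 = 407554*(1/403449) - 440191*1/580 = 407554/403449 - 15179/20 = -6115801291/8068980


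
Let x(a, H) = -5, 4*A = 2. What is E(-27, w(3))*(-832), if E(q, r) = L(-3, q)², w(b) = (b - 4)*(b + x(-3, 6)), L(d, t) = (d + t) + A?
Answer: -724048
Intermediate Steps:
A = ½ (A = (¼)*2 = ½ ≈ 0.50000)
L(d, t) = ½ + d + t (L(d, t) = (d + t) + ½ = ½ + d + t)
w(b) = (-5 + b)*(-4 + b) (w(b) = (b - 4)*(b - 5) = (-4 + b)*(-5 + b) = (-5 + b)*(-4 + b))
E(q, r) = (-5/2 + q)² (E(q, r) = (½ - 3 + q)² = (-5/2 + q)²)
E(-27, w(3))*(-832) = ((-5 + 2*(-27))²/4)*(-832) = ((-5 - 54)²/4)*(-832) = ((¼)*(-59)²)*(-832) = ((¼)*3481)*(-832) = (3481/4)*(-832) = -724048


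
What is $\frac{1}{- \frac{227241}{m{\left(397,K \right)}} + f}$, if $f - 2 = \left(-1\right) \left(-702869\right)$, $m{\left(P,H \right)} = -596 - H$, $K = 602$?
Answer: $\frac{1198}{842266699} \approx 1.4224 \cdot 10^{-6}$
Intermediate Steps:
$f = 702871$ ($f = 2 - -702869 = 2 + 702869 = 702871$)
$\frac{1}{- \frac{227241}{m{\left(397,K \right)}} + f} = \frac{1}{- \frac{227241}{-596 - 602} + 702871} = \frac{1}{- \frac{227241}{-1198} + 702871} = \frac{1}{\left(-227241\right) \left(- \frac{1}{1198}\right) + 702871} = \frac{1}{\frac{227241}{1198} + 702871} = \frac{1}{\frac{842266699}{1198}} = \frac{1198}{842266699}$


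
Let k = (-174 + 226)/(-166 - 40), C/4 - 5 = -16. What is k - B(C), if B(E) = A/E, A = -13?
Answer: -2483/4532 ≈ -0.54788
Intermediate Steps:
C = -44 (C = 20 + 4*(-16) = 20 - 64 = -44)
k = -26/103 (k = 52/(-206) = 52*(-1/206) = -26/103 ≈ -0.25243)
B(E) = -13/E
k - B(C) = -26/103 - (-13)/(-44) = -26/103 - (-13)*(-1)/44 = -26/103 - 1*13/44 = -26/103 - 13/44 = -2483/4532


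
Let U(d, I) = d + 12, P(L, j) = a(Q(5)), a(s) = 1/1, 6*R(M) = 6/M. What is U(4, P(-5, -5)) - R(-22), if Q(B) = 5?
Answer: 353/22 ≈ 16.045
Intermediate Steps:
R(M) = 1/M (R(M) = (6/M)/6 = 1/M)
a(s) = 1
P(L, j) = 1
U(d, I) = 12 + d
U(4, P(-5, -5)) - R(-22) = (12 + 4) - 1/(-22) = 16 - 1*(-1/22) = 16 + 1/22 = 353/22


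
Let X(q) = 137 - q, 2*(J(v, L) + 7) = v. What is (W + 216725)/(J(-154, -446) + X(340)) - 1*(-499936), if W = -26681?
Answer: 143291588/287 ≈ 4.9927e+5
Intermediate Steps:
J(v, L) = -7 + v/2
(W + 216725)/(J(-154, -446) + X(340)) - 1*(-499936) = (-26681 + 216725)/((-7 + (½)*(-154)) + (137 - 1*340)) - 1*(-499936) = 190044/((-7 - 77) + (137 - 340)) + 499936 = 190044/(-84 - 203) + 499936 = 190044/(-287) + 499936 = 190044*(-1/287) + 499936 = -190044/287 + 499936 = 143291588/287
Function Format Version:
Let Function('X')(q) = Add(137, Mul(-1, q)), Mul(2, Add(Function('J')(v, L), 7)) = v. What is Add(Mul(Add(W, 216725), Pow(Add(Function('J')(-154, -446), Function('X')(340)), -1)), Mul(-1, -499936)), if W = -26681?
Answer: Rational(143291588, 287) ≈ 4.9927e+5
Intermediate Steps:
Function('J')(v, L) = Add(-7, Mul(Rational(1, 2), v))
Add(Mul(Add(W, 216725), Pow(Add(Function('J')(-154, -446), Function('X')(340)), -1)), Mul(-1, -499936)) = Add(Mul(Add(-26681, 216725), Pow(Add(Add(-7, Mul(Rational(1, 2), -154)), Add(137, Mul(-1, 340))), -1)), Mul(-1, -499936)) = Add(Mul(190044, Pow(Add(Add(-7, -77), Add(137, -340)), -1)), 499936) = Add(Mul(190044, Pow(Add(-84, -203), -1)), 499936) = Add(Mul(190044, Pow(-287, -1)), 499936) = Add(Mul(190044, Rational(-1, 287)), 499936) = Add(Rational(-190044, 287), 499936) = Rational(143291588, 287)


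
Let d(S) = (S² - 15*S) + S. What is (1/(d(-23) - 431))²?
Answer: 1/176400 ≈ 5.6689e-6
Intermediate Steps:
d(S) = S² - 14*S
(1/(d(-23) - 431))² = (1/(-23*(-14 - 23) - 431))² = (1/(-23*(-37) - 431))² = (1/(851 - 431))² = (1/420)² = 1/176400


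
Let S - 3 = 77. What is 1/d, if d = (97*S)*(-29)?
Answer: -1/225040 ≈ -4.4437e-6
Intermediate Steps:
S = 80 (S = 3 + 77 = 80)
d = -225040 (d = (97*80)*(-29) = 7760*(-29) = -225040)
1/d = 1/(-225040) = -1/225040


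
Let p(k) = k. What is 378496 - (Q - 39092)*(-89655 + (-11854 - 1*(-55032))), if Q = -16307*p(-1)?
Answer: -1058599949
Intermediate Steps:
Q = 16307 (Q = -16307*(-1) = 16307)
378496 - (Q - 39092)*(-89655 + (-11854 - 1*(-55032))) = 378496 - (16307 - 39092)*(-89655 + (-11854 - 1*(-55032))) = 378496 - (-22785)*(-89655 + (-11854 + 55032)) = 378496 - (-22785)*(-89655 + 43178) = 378496 - (-22785)*(-46477) = 378496 - 1*1058978445 = 378496 - 1058978445 = -1058599949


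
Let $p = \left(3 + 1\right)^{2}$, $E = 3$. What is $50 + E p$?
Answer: $98$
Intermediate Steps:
$p = 16$ ($p = 4^{2} = 16$)
$50 + E p = 50 + 3 \cdot 16 = 50 + 48 = 98$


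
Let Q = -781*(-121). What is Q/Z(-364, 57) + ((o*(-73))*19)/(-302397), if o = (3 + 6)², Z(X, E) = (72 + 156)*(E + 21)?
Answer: 10191599315/1792609416 ≈ 5.6853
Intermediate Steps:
Q = 94501
Z(X, E) = 4788 + 228*E (Z(X, E) = 228*(21 + E) = 4788 + 228*E)
o = 81 (o = 9² = 81)
Q/Z(-364, 57) + ((o*(-73))*19)/(-302397) = 94501/(4788 + 228*57) + ((81*(-73))*19)/(-302397) = 94501/(4788 + 12996) - 5913*19*(-1/302397) = 94501/17784 - 112347*(-1/302397) = 94501*(1/17784) + 37449/100799 = 94501/17784 + 37449/100799 = 10191599315/1792609416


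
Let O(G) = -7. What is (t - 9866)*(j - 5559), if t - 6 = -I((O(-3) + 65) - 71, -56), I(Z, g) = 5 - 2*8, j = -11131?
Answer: 164379810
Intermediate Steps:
I(Z, g) = -11 (I(Z, g) = 5 - 16 = -11)
t = 17 (t = 6 - 1*(-11) = 6 + 11 = 17)
(t - 9866)*(j - 5559) = (17 - 9866)*(-11131 - 5559) = -9849*(-16690) = 164379810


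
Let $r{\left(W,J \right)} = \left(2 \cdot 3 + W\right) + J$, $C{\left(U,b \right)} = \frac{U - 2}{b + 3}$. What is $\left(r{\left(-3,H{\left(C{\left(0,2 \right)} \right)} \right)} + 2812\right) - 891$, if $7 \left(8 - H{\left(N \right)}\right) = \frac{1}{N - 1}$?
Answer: $\frac{94673}{49} \approx 1932.1$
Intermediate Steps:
$C{\left(U,b \right)} = \frac{-2 + U}{3 + b}$
$H{\left(N \right)} = 8 - \frac{1}{7 \left(-1 + N\right)}$ ($H{\left(N \right)} = 8 - \frac{1}{7 \left(N - 1\right)} = 8 - \frac{1}{7 \left(-1 + N\right)}$)
$r{\left(W,J \right)} = 6 + J + W$ ($r{\left(W,J \right)} = \left(6 + W\right) + J = 6 + J + W$)
$\left(r{\left(-3,H{\left(C{\left(0,2 \right)} \right)} \right)} + 2812\right) - 891 = \left(\left(6 + \frac{-57 + 56 \frac{-2 + 0}{3 + 2}}{7 \left(-1 + \frac{-2 + 0}{3 + 2}\right)} - 3\right) + 2812\right) - 891 = \left(\left(6 + \frac{-57 + 56 \cdot \frac{1}{5} \left(-2\right)}{7 \left(-1 + \frac{1}{5} \left(-2\right)\right)} - 3\right) + 2812\right) - 891 = \left(\left(6 + \frac{-57 + 56 \left(- \frac{2}{5}\right)}{7 \left(-1 - \frac{2}{5}\right)} - 3\right) + 2812\right) - 891 = \left(\left(6 + \frac{-57 - \frac{112}{5}}{7 \left(- \frac{7}{5}\right)} - 3\right) + 2812\right) - 891 = \left(\left(6 + \frac{1}{7} \left(- \frac{5}{7}\right) \left(- \frac{397}{5}\right) - 3\right) + 2812\right) - 891 = \left(\left(6 + \frac{397}{49} - 3\right) + 2812\right) - 891 = \left(\frac{544}{49} + 2812\right) - 891 = \frac{138332}{49} - 891 = \frac{94673}{49}$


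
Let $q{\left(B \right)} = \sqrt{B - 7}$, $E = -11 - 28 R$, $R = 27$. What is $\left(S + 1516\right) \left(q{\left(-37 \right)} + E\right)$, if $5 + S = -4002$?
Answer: $1910597 - 4982 i \sqrt{11} \approx 1.9106 \cdot 10^{6} - 16523.0 i$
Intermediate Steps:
$S = -4007$ ($S = -5 - 4002 = -4007$)
$E = -767$ ($E = -11 - 756 = -767$)
$q{\left(B \right)} = \sqrt{-7 + B}$
$\left(S + 1516\right) \left(q{\left(-37 \right)} + E\right) = \left(-4007 + 1516\right) \left(\sqrt{-7 - 37} - 767\right) = - 2491 \left(\sqrt{-44} - 767\right) = - 2491 \left(2 i \sqrt{11} - 767\right) = - 2491 \left(-767 + 2 i \sqrt{11}\right) = 1910597 - 4982 i \sqrt{11}$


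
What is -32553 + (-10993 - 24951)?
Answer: -68497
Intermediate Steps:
-32553 + (-10993 - 24951) = -32553 - 35944 = -68497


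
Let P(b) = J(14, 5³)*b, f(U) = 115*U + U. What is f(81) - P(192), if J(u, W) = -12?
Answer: 11700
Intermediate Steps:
f(U) = 116*U
P(b) = -12*b
f(81) - P(192) = 116*81 - (-12)*192 = 9396 - 1*(-2304) = 9396 + 2304 = 11700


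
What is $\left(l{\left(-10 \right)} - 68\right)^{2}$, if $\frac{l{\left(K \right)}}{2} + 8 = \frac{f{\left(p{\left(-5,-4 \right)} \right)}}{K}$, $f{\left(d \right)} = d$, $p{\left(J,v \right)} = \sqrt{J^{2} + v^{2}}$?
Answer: $\frac{\left(420 + \sqrt{41}\right)^{2}}{25} \approx 7272.8$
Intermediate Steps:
$l{\left(K \right)} = -16 + \frac{2 \sqrt{41}}{K}$ ($l{\left(K \right)} = -16 + 2 \frac{\sqrt{\left(-5\right)^{2} + \left(-4\right)^{2}}}{K} = -16 + 2 \frac{\sqrt{25 + 16}}{K} = -16 + 2 \frac{\sqrt{41}}{K} = -16 + \frac{2 \sqrt{41}}{K}$)
$\left(l{\left(-10 \right)} - 68\right)^{2} = \left(\left(-16 + \frac{2 \sqrt{41}}{-10}\right) - 68\right)^{2} = \left(\left(-16 + 2 \sqrt{41} \left(- \frac{1}{10}\right)\right) - 68\right)^{2} = \left(\left(-16 - \frac{\sqrt{41}}{5}\right) - 68\right)^{2} = \left(-84 - \frac{\sqrt{41}}{5}\right)^{2}$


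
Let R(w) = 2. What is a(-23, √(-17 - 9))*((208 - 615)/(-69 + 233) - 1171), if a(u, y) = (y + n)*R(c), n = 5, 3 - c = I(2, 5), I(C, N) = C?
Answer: -962255/82 - 192451*I*√26/82 ≈ -11735.0 - 11967.0*I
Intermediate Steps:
c = 1 (c = 3 - 1*2 = 3 - 2 = 1)
a(u, y) = 10 + 2*y (a(u, y) = (y + 5)*2 = (5 + y)*2 = 10 + 2*y)
a(-23, √(-17 - 9))*((208 - 615)/(-69 + 233) - 1171) = (10 + 2*√(-17 - 9))*((208 - 615)/(-69 + 233) - 1171) = (10 + 2*√(-26))*(-407/164 - 1171) = (10 + 2*(I*√26))*(-407*1/164 - 1171) = (10 + 2*I*√26)*(-407/164 - 1171) = (10 + 2*I*√26)*(-192451/164) = -962255/82 - 192451*I*√26/82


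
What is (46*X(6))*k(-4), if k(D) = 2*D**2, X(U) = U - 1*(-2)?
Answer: 11776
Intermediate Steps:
X(U) = 2 + U (X(U) = U + 2 = 2 + U)
(46*X(6))*k(-4) = (46*(2 + 6))*(2*(-4)**2) = (46*8)*(2*16) = 368*32 = 11776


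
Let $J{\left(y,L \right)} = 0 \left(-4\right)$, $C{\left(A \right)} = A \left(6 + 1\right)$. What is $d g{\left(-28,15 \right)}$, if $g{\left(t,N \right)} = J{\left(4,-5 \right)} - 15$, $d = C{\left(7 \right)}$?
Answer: $-735$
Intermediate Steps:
$C{\left(A \right)} = 7 A$ ($C{\left(A \right)} = A 7 = 7 A$)
$J{\left(y,L \right)} = 0$
$d = 49$ ($d = 7 \cdot 7 = 49$)
$g{\left(t,N \right)} = -15$ ($g{\left(t,N \right)} = 0 - 15 = -15$)
$d g{\left(-28,15 \right)} = 49 \left(-15\right) = -735$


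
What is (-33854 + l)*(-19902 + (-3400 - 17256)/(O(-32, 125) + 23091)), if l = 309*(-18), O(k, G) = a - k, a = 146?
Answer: 18254349508304/23269 ≈ 7.8449e+8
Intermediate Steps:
O(k, G) = 146 - k
l = -5562
(-33854 + l)*(-19902 + (-3400 - 17256)/(O(-32, 125) + 23091)) = (-33854 - 5562)*(-19902 + (-3400 - 17256)/((146 - 1*(-32)) + 23091)) = -39416*(-19902 - 20656/((146 + 32) + 23091)) = -39416*(-19902 - 20656/(178 + 23091)) = -39416*(-19902 - 20656/23269) = -39416*(-463120294/23269) = 18254349508304/23269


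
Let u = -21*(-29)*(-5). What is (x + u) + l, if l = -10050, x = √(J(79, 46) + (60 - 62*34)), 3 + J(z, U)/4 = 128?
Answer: -13095 + 6*I*√43 ≈ -13095.0 + 39.345*I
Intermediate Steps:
u = -3045 (u = 609*(-5) = -3045)
J(z, U) = 500 (J(z, U) = -12 + 4*128 = -12 + 512 = 500)
x = 6*I*√43 (x = √(500 + (60 - 62*34)) = √(500 + (60 - 2108)) = √(500 - 2048) = √(-1548) = 6*I*√43 ≈ 39.345*I)
(x + u) + l = (6*I*√43 - 3045) - 10050 = (-3045 + 6*I*√43) - 10050 = -13095 + 6*I*√43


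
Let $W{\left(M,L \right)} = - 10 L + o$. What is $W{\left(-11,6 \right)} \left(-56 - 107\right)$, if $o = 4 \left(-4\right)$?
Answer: $12388$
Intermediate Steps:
$o = -16$
$W{\left(M,L \right)} = -16 - 10 L$ ($W{\left(M,L \right)} = - 10 L - 16 = -16 - 10 L$)
$W{\left(-11,6 \right)} \left(-56 - 107\right) = \left(-16 - 60\right) \left(-56 - 107\right) = \left(-16 - 60\right) \left(-163\right) = \left(-76\right) \left(-163\right) = 12388$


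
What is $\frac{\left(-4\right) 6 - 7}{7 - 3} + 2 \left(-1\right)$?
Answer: $- \frac{39}{4} \approx -9.75$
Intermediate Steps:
$\frac{\left(-4\right) 6 - 7}{7 - 3} + 2 \left(-1\right) = \frac{-24 - 7}{4} - 2 = \left(-31\right) \frac{1}{4} - 2 = - \frac{31}{4} - 2 = - \frac{39}{4}$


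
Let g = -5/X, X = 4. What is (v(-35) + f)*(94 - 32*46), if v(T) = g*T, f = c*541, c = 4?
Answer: -6084559/2 ≈ -3.0423e+6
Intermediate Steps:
f = 2164 (f = 4*541 = 2164)
g = -5/4 ≈ -1.2500
v(T) = -5*T/4
(v(-35) + f)*(94 - 32*46) = (-5/4*(-35) + 2164)*(94 - 32*46) = (175/4 + 2164)*(94 - 1472) = (8831/4)*(-1378) = -6084559/2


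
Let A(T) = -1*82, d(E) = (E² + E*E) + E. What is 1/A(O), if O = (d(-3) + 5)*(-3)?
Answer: -1/82 ≈ -0.012195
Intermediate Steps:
d(E) = E + 2*E² (d(E) = (E² + E²) + E = 2*E² + E = E + 2*E²)
O = -60 (O = (-3*(1 + 2*(-3)) + 5)*(-3) = (-3*(1 - 6) + 5)*(-3) = (-3*(-5) + 5)*(-3) = (15 + 5)*(-3) = 20*(-3) = -60)
A(T) = -82
1/A(O) = 1/(-82) = -1/82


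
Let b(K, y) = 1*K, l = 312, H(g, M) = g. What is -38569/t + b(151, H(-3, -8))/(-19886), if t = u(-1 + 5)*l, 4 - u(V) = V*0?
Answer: -383585791/12408864 ≈ -30.912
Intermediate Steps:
u(V) = 4 (u(V) = 4 - V*0 = 4 - 1*0 = 4 + 0 = 4)
b(K, y) = K
t = 1248 (t = 4*312 = 1248)
-38569/t + b(151, H(-3, -8))/(-19886) = -38569/1248 + 151/(-19886) = -38569*1/1248 + 151*(-1/19886) = -38569/1248 - 151/19886 = -383585791/12408864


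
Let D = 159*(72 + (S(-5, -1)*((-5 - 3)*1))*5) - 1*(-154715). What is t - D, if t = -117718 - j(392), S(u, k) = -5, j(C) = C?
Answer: -316073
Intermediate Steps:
t = -118110 (t = -117718 - 1*392 = -117718 - 392 = -118110)
D = 197963 (D = 159*(72 - 5*(-5 - 3)*5) - 1*(-154715) = 159*(72 - (-40)*5) + 154715 = 159*(72 - 5*(-8)*5) + 154715 = 159*(72 + 40*5) + 154715 = 159*(72 + 200) + 154715 = 159*272 + 154715 = 43248 + 154715 = 197963)
t - D = -118110 - 1*197963 = -118110 - 197963 = -316073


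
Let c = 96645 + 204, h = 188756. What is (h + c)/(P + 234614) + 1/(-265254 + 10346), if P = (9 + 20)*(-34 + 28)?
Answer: 3640138245/2988031576 ≈ 1.2182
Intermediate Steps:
c = 96849
P = -174 (P = 29*(-6) = -174)
(h + c)/(P + 234614) + 1/(-265254 + 10346) = (188756 + 96849)/(-174 + 234614) + 1/(-265254 + 10346) = 285605/234440 + 1/(-254908) = 285605*(1/234440) - 1/254908 = 57121/46888 - 1/254908 = 3640138245/2988031576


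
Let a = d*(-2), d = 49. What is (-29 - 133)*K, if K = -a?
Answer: -15876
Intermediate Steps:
a = -98 (a = 49*(-2) = -98)
K = 98 (K = -1*(-98) = 98)
(-29 - 133)*K = (-29 - 133)*98 = -162*98 = -15876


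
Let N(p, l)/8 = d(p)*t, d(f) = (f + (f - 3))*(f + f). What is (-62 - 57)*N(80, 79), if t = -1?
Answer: 23914240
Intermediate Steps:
d(f) = 2*f*(-3 + 2*f) (d(f) = (f + (-3 + f))*(2*f) = (-3 + 2*f)*(2*f) = 2*f*(-3 + 2*f))
N(p, l) = -16*p*(-3 + 2*p) (N(p, l) = 8*((2*p*(-3 + 2*p))*(-1)) = 8*(-2*p*(-3 + 2*p)) = -16*p*(-3 + 2*p))
(-62 - 57)*N(80, 79) = (-62 - 57)*(16*80*(3 - 2*80)) = -1904*80*(3 - 160) = -1904*80*(-157) = -119*(-200960) = 23914240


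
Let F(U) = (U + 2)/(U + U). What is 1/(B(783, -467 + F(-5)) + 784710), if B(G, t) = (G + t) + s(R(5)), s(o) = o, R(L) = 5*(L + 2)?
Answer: 10/7850613 ≈ 1.2738e-6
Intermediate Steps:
F(U) = (2 + U)/(2*U) (F(U) = (2 + U)/((2*U)) = (2 + U)*(1/(2*U)) = (2 + U)/(2*U))
R(L) = 10 + 5*L (R(L) = 5*(2 + L) = 10 + 5*L)
B(G, t) = 35 + G + t (B(G, t) = (G + t) + (10 + 5*5) = (G + t) + (10 + 25) = (G + t) + 35 = 35 + G + t)
1/(B(783, -467 + F(-5)) + 784710) = 1/((35 + 783 + (-467 + (½)*(2 - 5)/(-5))) + 784710) = 1/((35 + 783 + (-467 + (½)*(-⅕)*(-3))) + 784710) = 1/((35 + 783 + (-467 + 3/10)) + 784710) = 1/((35 + 783 - 4667/10) + 784710) = 1/(3513/10 + 784710) = 1/(7850613/10) = 10/7850613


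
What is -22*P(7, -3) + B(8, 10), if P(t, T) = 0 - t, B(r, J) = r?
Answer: 162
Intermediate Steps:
P(t, T) = -t
-22*P(7, -3) + B(8, 10) = -(-22)*7 + 8 = -22*(-7) + 8 = 154 + 8 = 162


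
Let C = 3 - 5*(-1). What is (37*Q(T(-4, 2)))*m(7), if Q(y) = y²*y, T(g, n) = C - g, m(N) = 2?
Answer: 127872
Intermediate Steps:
C = 8 (C = 3 + 5 = 8)
T(g, n) = 8 - g
Q(y) = y³
(37*Q(T(-4, 2)))*m(7) = (37*(8 - 1*(-4))³)*2 = (37*(8 + 4)³)*2 = (37*12³)*2 = (37*1728)*2 = 63936*2 = 127872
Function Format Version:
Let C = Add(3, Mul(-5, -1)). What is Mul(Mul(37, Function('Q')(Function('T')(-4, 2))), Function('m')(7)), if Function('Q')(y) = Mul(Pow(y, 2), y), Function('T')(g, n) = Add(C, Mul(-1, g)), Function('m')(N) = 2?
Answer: 127872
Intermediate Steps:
C = 8 (C = Add(3, 5) = 8)
Function('T')(g, n) = Add(8, Mul(-1, g))
Function('Q')(y) = Pow(y, 3)
Mul(Mul(37, Function('Q')(Function('T')(-4, 2))), Function('m')(7)) = Mul(Mul(37, Pow(Add(8, Mul(-1, -4)), 3)), 2) = Mul(Mul(37, Pow(Add(8, 4), 3)), 2) = Mul(Mul(37, Pow(12, 3)), 2) = Mul(Mul(37, 1728), 2) = Mul(63936, 2) = 127872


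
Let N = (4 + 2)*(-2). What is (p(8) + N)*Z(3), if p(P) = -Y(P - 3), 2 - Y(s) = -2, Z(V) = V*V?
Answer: -144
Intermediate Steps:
Z(V) = V**2
Y(s) = 4 (Y(s) = 2 - 1*(-2) = 2 + 2 = 4)
p(P) = -4 (p(P) = -1*4 = -4)
N = -12 (N = 6*(-2) = -12)
(p(8) + N)*Z(3) = (-4 - 12)*3**2 = -16*9 = -144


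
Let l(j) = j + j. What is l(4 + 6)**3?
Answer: 8000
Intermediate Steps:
l(j) = 2*j
l(4 + 6)**3 = (2*(4 + 6))**3 = (2*10)**3 = 20**3 = 8000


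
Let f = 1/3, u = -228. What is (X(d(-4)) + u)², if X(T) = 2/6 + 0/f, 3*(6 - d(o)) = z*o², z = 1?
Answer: 466489/9 ≈ 51832.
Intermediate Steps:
f = ⅓ ≈ 0.33333
d(o) = 6 - o²/3
X(T) = ⅓ (X(T) = 2/6 + 0/(⅓) = 2*(⅙) + 0*3 = ⅓ + 0 = ⅓)
(X(d(-4)) + u)² = (⅓ - 228)² = (-683/3)² = 466489/9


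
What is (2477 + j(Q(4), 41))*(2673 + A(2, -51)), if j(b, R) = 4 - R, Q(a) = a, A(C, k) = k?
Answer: 6397680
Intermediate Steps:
(2477 + j(Q(4), 41))*(2673 + A(2, -51)) = (2477 + (4 - 1*41))*(2673 - 51) = (2477 + (4 - 41))*2622 = (2477 - 37)*2622 = 2440*2622 = 6397680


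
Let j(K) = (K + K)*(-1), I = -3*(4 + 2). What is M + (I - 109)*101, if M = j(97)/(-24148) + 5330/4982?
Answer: -385756717381/30076334 ≈ -12826.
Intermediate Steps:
I = -18 (I = -3*6 = -18)
j(K) = -2*K (j(K) = (2*K)*(-1) = -2*K)
M = 32418837/30076334 (M = -2*97/(-24148) + 5330/4982 = -194*(-1/24148) + 5330*(1/4982) = 97/12074 + 2665/2491 = 32418837/30076334 ≈ 1.0779)
M + (I - 109)*101 = 32418837/30076334 + (-18 - 109)*101 = 32418837/30076334 - 127*101 = 32418837/30076334 - 12827 = -385756717381/30076334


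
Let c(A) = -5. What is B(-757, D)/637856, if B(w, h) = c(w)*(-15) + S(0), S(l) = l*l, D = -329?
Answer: 75/637856 ≈ 0.00011758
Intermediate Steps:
S(l) = l**2
B(w, h) = 75 (B(w, h) = -5*(-15) + 0**2 = 75 + 0 = 75)
B(-757, D)/637856 = 75/637856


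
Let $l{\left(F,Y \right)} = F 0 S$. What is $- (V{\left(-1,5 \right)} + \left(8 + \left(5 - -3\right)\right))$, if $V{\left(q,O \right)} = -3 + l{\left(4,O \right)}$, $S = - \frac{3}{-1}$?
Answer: $-13$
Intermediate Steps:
$S = 3$ ($S = \left(-3\right) \left(-1\right) = 3$)
$l{\left(F,Y \right)} = 0$ ($l{\left(F,Y \right)} = F 0 \cdot 3 = 0 \cdot 3 = 0$)
$V{\left(q,O \right)} = -3$ ($V{\left(q,O \right)} = -3 + 0 = -3$)
$- (V{\left(-1,5 \right)} + \left(8 + \left(5 - -3\right)\right)) = - (-3 + \left(8 + \left(5 - -3\right)\right)) = - (-3 + \left(8 + \left(5 + 3\right)\right)) = - (-3 + \left(8 + 8\right)) = - (-3 + 16) = \left(-1\right) 13 = -13$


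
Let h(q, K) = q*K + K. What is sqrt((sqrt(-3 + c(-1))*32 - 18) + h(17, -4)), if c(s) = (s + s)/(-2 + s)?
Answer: sqrt(-810 + 96*I*sqrt(21))/3 ≈ 2.4917 + 9.8086*I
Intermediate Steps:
c(s) = 2*s/(-2 + s) (c(s) = (2*s)/(-2 + s) = 2*s/(-2 + s))
h(q, K) = K + K*q (h(q, K) = K*q + K = K + K*q)
sqrt((sqrt(-3 + c(-1))*32 - 18) + h(17, -4)) = sqrt((sqrt(-3 + 2*(-1)/(-2 - 1))*32 - 18) - 4*(1 + 17)) = sqrt((sqrt(-3 + 2*(-1)/(-3))*32 - 18) - 4*18) = sqrt((sqrt(-3 + 2*(-1)*(-1/3))*32 - 18) - 72) = sqrt((sqrt(-3 + 2/3)*32 - 18) - 72) = sqrt((sqrt(-7/3)*32 - 18) - 72) = sqrt(((I*sqrt(21)/3)*32 - 18) - 72) = sqrt((32*I*sqrt(21)/3 - 18) - 72) = sqrt((-18 + 32*I*sqrt(21)/3) - 72) = sqrt(-90 + 32*I*sqrt(21)/3)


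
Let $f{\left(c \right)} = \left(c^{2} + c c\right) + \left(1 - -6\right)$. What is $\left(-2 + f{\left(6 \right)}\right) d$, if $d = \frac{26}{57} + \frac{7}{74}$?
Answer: $\frac{178871}{4218} \approx 42.407$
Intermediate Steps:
$f{\left(c \right)} = 7 + 2 c^{2}$ ($f{\left(c \right)} = \left(c^{2} + c^{2}\right) + \left(1 + 6\right) = 2 c^{2} + 7 = 7 + 2 c^{2}$)
$d = \frac{2323}{4218}$ ($d = 26 \cdot \frac{1}{57} + 7 \cdot \frac{1}{74} = \frac{26}{57} + \frac{7}{74} = \frac{2323}{4218} \approx 0.55073$)
$\left(-2 + f{\left(6 \right)}\right) d = \left(-2 + \left(7 + 2 \cdot 6^{2}\right)\right) \frac{2323}{4218} = \left(-2 + \left(7 + 2 \cdot 36\right)\right) \frac{2323}{4218} = \left(-2 + \left(7 + 72\right)\right) \frac{2323}{4218} = \left(-2 + 79\right) \frac{2323}{4218} = 77 \cdot \frac{2323}{4218} = \frac{178871}{4218}$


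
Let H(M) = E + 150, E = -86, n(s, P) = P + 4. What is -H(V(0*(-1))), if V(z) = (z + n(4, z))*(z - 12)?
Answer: -64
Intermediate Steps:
n(s, P) = 4 + P
V(z) = (-12 + z)*(4 + 2*z) (V(z) = (z + (4 + z))*(z - 12) = (4 + 2*z)*(-12 + z) = (-12 + z)*(4 + 2*z))
H(M) = 64 (H(M) = -86 + 150 = 64)
-H(V(0*(-1))) = -1*64 = -64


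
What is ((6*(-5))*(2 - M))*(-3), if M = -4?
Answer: 540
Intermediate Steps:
((6*(-5))*(2 - M))*(-3) = ((6*(-5))*(2 - 1*(-4)))*(-3) = -30*(2 + 4)*(-3) = -30*6*(-3) = -180*(-3) = 540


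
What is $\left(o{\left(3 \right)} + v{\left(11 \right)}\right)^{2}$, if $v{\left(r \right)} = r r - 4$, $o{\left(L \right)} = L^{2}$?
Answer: $15876$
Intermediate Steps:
$v{\left(r \right)} = -4 + r^{2}$ ($v{\left(r \right)} = r^{2} - 4 = -4 + r^{2}$)
$\left(o{\left(3 \right)} + v{\left(11 \right)}\right)^{2} = \left(3^{2} - \left(4 - 11^{2}\right)\right)^{2} = \left(9 + \left(-4 + 121\right)\right)^{2} = \left(9 + 117\right)^{2} = 126^{2} = 15876$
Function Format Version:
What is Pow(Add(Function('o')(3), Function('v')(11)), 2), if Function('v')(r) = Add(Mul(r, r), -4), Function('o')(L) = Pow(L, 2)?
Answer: 15876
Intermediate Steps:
Function('v')(r) = Add(-4, Pow(r, 2)) (Function('v')(r) = Add(Pow(r, 2), -4) = Add(-4, Pow(r, 2)))
Pow(Add(Function('o')(3), Function('v')(11)), 2) = Pow(Add(Pow(3, 2), Add(-4, Pow(11, 2))), 2) = Pow(Add(9, Add(-4, 121)), 2) = Pow(Add(9, 117), 2) = Pow(126, 2) = 15876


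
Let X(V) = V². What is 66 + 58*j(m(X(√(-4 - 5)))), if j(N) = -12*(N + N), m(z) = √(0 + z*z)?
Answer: -12462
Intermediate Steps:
m(z) = √(z²) (m(z) = √(0 + z²) = √(z²))
j(N) = -24*N
66 + 58*j(m(X(√(-4 - 5)))) = 66 + 58*(-24*√(((√(-4 - 5))²)²)) = 66 + 58*(-24*√(((√(-9))²)²)) = 66 + 58*(-24*√(((3*I)²)²)) = 66 + 58*(-24*√((-9)²)) = 66 + 58*(-24*√81) = 66 + 58*(-24*9) = 66 + 58*(-216) = 66 - 12528 = -12462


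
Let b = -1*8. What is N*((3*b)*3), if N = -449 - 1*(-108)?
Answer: 24552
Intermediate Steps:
b = -8
N = -341 (N = -449 + 108 = -341)
N*((3*b)*3) = -341*3*(-8)*3 = -(-8184)*3 = -341*(-72) = 24552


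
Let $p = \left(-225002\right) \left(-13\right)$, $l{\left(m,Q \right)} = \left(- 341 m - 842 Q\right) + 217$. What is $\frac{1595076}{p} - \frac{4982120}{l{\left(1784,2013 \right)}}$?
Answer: $\frac{9123203501834}{3368274202449} \approx 2.7086$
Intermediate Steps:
$l{\left(m,Q \right)} = 217 - 842 Q - 341 m$ ($l{\left(m,Q \right)} = \left(- 842 Q - 341 m\right) + 217 = 217 - 842 Q - 341 m$)
$p = 2925026$
$\frac{1595076}{p} - \frac{4982120}{l{\left(1784,2013 \right)}} = \frac{1595076}{2925026} - \frac{4982120}{217 - 1694946 - 608344} = 1595076 \cdot \frac{1}{2925026} - \frac{4982120}{217 - 1694946 - 608344} = \frac{797538}{1462513} - \frac{4982120}{-2303073} = \frac{797538}{1462513} - - \frac{4982120}{2303073} = \frac{797538}{1462513} + \frac{4982120}{2303073} = \frac{9123203501834}{3368274202449}$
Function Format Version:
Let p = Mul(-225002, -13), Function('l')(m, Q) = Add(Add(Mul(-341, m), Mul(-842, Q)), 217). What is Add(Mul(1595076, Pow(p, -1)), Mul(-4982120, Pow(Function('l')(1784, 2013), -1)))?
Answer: Rational(9123203501834, 3368274202449) ≈ 2.7086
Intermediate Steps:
Function('l')(m, Q) = Add(217, Mul(-842, Q), Mul(-341, m)) (Function('l')(m, Q) = Add(Add(Mul(-842, Q), Mul(-341, m)), 217) = Add(217, Mul(-842, Q), Mul(-341, m)))
p = 2925026
Add(Mul(1595076, Pow(p, -1)), Mul(-4982120, Pow(Function('l')(1784, 2013), -1))) = Add(Mul(1595076, Pow(2925026, -1)), Mul(-4982120, Pow(Add(217, Mul(-842, 2013), Mul(-341, 1784)), -1))) = Add(Mul(1595076, Rational(1, 2925026)), Mul(-4982120, Pow(Add(217, -1694946, -608344), -1))) = Add(Rational(797538, 1462513), Mul(-4982120, Pow(-2303073, -1))) = Add(Rational(797538, 1462513), Mul(-4982120, Rational(-1, 2303073))) = Add(Rational(797538, 1462513), Rational(4982120, 2303073)) = Rational(9123203501834, 3368274202449)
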